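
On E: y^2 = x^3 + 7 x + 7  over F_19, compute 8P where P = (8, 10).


k = 8 = 1000_2 (binary, LSB first: 0001)
Double-and-add from P = (8, 10):
  bit 0 = 0: acc unchanged = O
  bit 1 = 0: acc unchanged = O
  bit 2 = 0: acc unchanged = O
  bit 3 = 1: acc = O + (8, 9) = (8, 9)

8P = (8, 9)


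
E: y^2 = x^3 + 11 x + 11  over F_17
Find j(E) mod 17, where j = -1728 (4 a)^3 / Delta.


Delta = -16(4 a^3 + 27 b^2) mod 17 = 6
-1728 * (4 a)^3 = -1728 * (4*11)^3 mod 17 = 16
j = 16 * 6^(-1) mod 17 = 14

j = 14 (mod 17)


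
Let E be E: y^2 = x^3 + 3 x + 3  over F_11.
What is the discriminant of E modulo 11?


4 a^3 + 27 b^2 = 4*3^3 + 27*3^2 = 108 + 243 = 351
Delta = -16 * (351) = -5616
Delta mod 11 = 5

Delta = 5 (mod 11)


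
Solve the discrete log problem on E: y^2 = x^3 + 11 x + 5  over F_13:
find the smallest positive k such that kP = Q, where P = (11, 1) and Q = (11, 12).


Enumerate multiples of P until we hit Q = (11, 12):
  1P = (11, 1)
  2P = (3, 0)
  3P = (11, 12)
Match found at i = 3.

k = 3


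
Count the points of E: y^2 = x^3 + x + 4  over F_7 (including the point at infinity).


For each x in F_7, count y with y^2 = x^3 + 1 x + 4 mod 7:
  x = 0: RHS = 4, y in [2, 5]  -> 2 point(s)
  x = 2: RHS = 0, y in [0]  -> 1 point(s)
  x = 4: RHS = 2, y in [3, 4]  -> 2 point(s)
  x = 5: RHS = 1, y in [1, 6]  -> 2 point(s)
  x = 6: RHS = 2, y in [3, 4]  -> 2 point(s)
Affine points: 9. Add the point at infinity: total = 10.

#E(F_7) = 10


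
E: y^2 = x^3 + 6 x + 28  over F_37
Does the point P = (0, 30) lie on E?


Check whether y^2 = x^3 + 6 x + 28 (mod 37) for (x, y) = (0, 30).
LHS: y^2 = 30^2 mod 37 = 12
RHS: x^3 + 6 x + 28 = 0^3 + 6*0 + 28 mod 37 = 28
LHS != RHS

No, not on the curve


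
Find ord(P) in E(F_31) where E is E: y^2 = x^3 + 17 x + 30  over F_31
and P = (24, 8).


Compute successive multiples of P until we hit O:
  1P = (24, 8)
  2P = (28, 13)
  3P = (29, 9)
  4P = (14, 25)
  5P = (21, 21)
  6P = (22, 4)
  7P = (20, 0)
  8P = (22, 27)
  ... (continuing to 14P)
  14P = O

ord(P) = 14


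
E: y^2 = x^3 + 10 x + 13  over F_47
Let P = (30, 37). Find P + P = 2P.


Doubling: s = (3 x1^2 + a) / (2 y1)
s = (3*30^2 + 10) / (2*37) mod 47 = 29
x3 = s^2 - 2 x1 mod 47 = 29^2 - 2*30 = 29
y3 = s (x1 - x3) - y1 mod 47 = 29 * (30 - 29) - 37 = 39

2P = (29, 39)


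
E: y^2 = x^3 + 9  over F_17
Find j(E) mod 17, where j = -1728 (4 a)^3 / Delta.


Delta = -16(4 a^3 + 27 b^2) mod 17 = 11
-1728 * (4 a)^3 = -1728 * (4*0)^3 mod 17 = 0
j = 0 * 11^(-1) mod 17 = 0

j = 0 (mod 17)


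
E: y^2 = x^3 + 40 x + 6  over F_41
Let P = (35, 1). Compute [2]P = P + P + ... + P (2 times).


k = 2 = 10_2 (binary, LSB first: 01)
Double-and-add from P = (35, 1):
  bit 0 = 0: acc unchanged = O
  bit 1 = 1: acc = O + (35, 40) = (35, 40)

2P = (35, 40)


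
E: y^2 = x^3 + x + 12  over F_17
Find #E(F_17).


For each x in F_17, count y with y^2 = x^3 + 1 x + 12 mod 17:
  x = 3: RHS = 8, y in [5, 12]  -> 2 point(s)
  x = 6: RHS = 13, y in [8, 9]  -> 2 point(s)
  x = 9: RHS = 2, y in [6, 11]  -> 2 point(s)
  x = 10: RHS = 2, y in [6, 11]  -> 2 point(s)
  x = 12: RHS = 1, y in [1, 16]  -> 2 point(s)
  x = 14: RHS = 16, y in [4, 13]  -> 2 point(s)
  x = 15: RHS = 2, y in [6, 11]  -> 2 point(s)
Affine points: 14. Add the point at infinity: total = 15.

#E(F_17) = 15


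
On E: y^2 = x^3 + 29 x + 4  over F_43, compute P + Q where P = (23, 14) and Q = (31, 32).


P != Q, so use the chord formula.
s = (y2 - y1) / (x2 - x1) = (18) / (8) mod 43 = 13
x3 = s^2 - x1 - x2 mod 43 = 13^2 - 23 - 31 = 29
y3 = s (x1 - x3) - y1 mod 43 = 13 * (23 - 29) - 14 = 37

P + Q = (29, 37)


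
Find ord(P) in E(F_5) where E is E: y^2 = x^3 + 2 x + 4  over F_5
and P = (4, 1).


Compute successive multiples of P until we hit O:
  1P = (4, 1)
  2P = (2, 4)
  3P = (0, 3)
  4P = (0, 2)
  5P = (2, 1)
  6P = (4, 4)
  7P = O

ord(P) = 7


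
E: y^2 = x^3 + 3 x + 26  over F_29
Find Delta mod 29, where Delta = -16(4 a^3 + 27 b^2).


4 a^3 + 27 b^2 = 4*3^3 + 27*26^2 = 108 + 18252 = 18360
Delta = -16 * (18360) = -293760
Delta mod 29 = 10

Delta = 10 (mod 29)


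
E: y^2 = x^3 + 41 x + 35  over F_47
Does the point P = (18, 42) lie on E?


Check whether y^2 = x^3 + 41 x + 35 (mod 47) for (x, y) = (18, 42).
LHS: y^2 = 42^2 mod 47 = 25
RHS: x^3 + 41 x + 35 = 18^3 + 41*18 + 35 mod 47 = 25
LHS = RHS

Yes, on the curve


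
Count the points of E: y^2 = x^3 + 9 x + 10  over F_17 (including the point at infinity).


For each x in F_17, count y with y^2 = x^3 + 9 x + 10 mod 17:
  x = 2: RHS = 2, y in [6, 11]  -> 2 point(s)
  x = 3: RHS = 13, y in [8, 9]  -> 2 point(s)
  x = 4: RHS = 8, y in [5, 12]  -> 2 point(s)
  x = 6: RHS = 8, y in [5, 12]  -> 2 point(s)
  x = 7: RHS = 8, y in [5, 12]  -> 2 point(s)
  x = 8: RHS = 16, y in [4, 13]  -> 2 point(s)
  x = 9: RHS = 4, y in [2, 15]  -> 2 point(s)
  x = 15: RHS = 1, y in [1, 16]  -> 2 point(s)
  x = 16: RHS = 0, y in [0]  -> 1 point(s)
Affine points: 17. Add the point at infinity: total = 18.

#E(F_17) = 18


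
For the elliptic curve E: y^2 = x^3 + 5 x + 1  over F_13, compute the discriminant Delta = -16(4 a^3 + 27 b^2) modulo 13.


4 a^3 + 27 b^2 = 4*5^3 + 27*1^2 = 500 + 27 = 527
Delta = -16 * (527) = -8432
Delta mod 13 = 5

Delta = 5 (mod 13)


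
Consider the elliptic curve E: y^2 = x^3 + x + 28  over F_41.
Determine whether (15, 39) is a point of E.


Check whether y^2 = x^3 + 1 x + 28 (mod 41) for (x, y) = (15, 39).
LHS: y^2 = 39^2 mod 41 = 4
RHS: x^3 + 1 x + 28 = 15^3 + 1*15 + 28 mod 41 = 15
LHS != RHS

No, not on the curve


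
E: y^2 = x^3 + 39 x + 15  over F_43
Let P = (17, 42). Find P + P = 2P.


Doubling: s = (3 x1^2 + a) / (2 y1)
s = (3*17^2 + 39) / (2*42) mod 43 = 20
x3 = s^2 - 2 x1 mod 43 = 20^2 - 2*17 = 22
y3 = s (x1 - x3) - y1 mod 43 = 20 * (17 - 22) - 42 = 30

2P = (22, 30)


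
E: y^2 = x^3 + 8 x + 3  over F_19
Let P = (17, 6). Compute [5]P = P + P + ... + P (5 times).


k = 5 = 101_2 (binary, LSB first: 101)
Double-and-add from P = (17, 6):
  bit 0 = 1: acc = O + (17, 6) = (17, 6)
  bit 1 = 0: acc unchanged = (17, 6)
  bit 2 = 1: acc = (17, 6) + (14, 16) = (16, 16)

5P = (16, 16)


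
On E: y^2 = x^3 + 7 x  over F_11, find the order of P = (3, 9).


Compute successive multiples of P until we hit O:
  1P = (3, 9)
  2P = (3, 2)
  3P = O

ord(P) = 3


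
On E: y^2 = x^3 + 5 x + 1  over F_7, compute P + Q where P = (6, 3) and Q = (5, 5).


P != Q, so use the chord formula.
s = (y2 - y1) / (x2 - x1) = (2) / (6) mod 7 = 5
x3 = s^2 - x1 - x2 mod 7 = 5^2 - 6 - 5 = 0
y3 = s (x1 - x3) - y1 mod 7 = 5 * (6 - 0) - 3 = 6

P + Q = (0, 6)


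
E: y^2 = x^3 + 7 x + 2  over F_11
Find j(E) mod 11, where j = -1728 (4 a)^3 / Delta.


Delta = -16(4 a^3 + 27 b^2) mod 11 = 3
-1728 * (4 a)^3 = -1728 * (4*7)^3 mod 11 = 4
j = 4 * 3^(-1) mod 11 = 5

j = 5 (mod 11)


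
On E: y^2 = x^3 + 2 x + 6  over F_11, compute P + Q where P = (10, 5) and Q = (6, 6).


P != Q, so use the chord formula.
s = (y2 - y1) / (x2 - x1) = (1) / (7) mod 11 = 8
x3 = s^2 - x1 - x2 mod 11 = 8^2 - 10 - 6 = 4
y3 = s (x1 - x3) - y1 mod 11 = 8 * (10 - 4) - 5 = 10

P + Q = (4, 10)


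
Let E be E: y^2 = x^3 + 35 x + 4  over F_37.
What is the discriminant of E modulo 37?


4 a^3 + 27 b^2 = 4*35^3 + 27*4^2 = 171500 + 432 = 171932
Delta = -16 * (171932) = -2750912
Delta mod 37 = 1

Delta = 1 (mod 37)


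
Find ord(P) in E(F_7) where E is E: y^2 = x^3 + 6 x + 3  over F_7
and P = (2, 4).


Compute successive multiples of P until we hit O:
  1P = (2, 4)
  2P = (5, 5)
  3P = (4, 0)
  4P = (5, 2)
  5P = (2, 3)
  6P = O

ord(P) = 6


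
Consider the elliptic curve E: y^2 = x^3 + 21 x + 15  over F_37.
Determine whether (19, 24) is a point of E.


Check whether y^2 = x^3 + 21 x + 15 (mod 37) for (x, y) = (19, 24).
LHS: y^2 = 24^2 mod 37 = 21
RHS: x^3 + 21 x + 15 = 19^3 + 21*19 + 15 mod 37 = 21
LHS = RHS

Yes, on the curve


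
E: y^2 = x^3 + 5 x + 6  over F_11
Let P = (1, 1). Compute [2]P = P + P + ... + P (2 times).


k = 2 = 10_2 (binary, LSB first: 01)
Double-and-add from P = (1, 1):
  bit 0 = 0: acc unchanged = O
  bit 1 = 1: acc = O + (3, 2) = (3, 2)

2P = (3, 2)


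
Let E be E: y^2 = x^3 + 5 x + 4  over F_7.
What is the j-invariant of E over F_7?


Delta = -16(4 a^3 + 27 b^2) mod 7 = 5
-1728 * (4 a)^3 = -1728 * (4*5)^3 mod 7 = 6
j = 6 * 5^(-1) mod 7 = 4

j = 4 (mod 7)


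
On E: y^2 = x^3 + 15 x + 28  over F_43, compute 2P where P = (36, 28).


Doubling: s = (3 x1^2 + a) / (2 y1)
s = (3*36^2 + 15) / (2*28) mod 43 = 29
x3 = s^2 - 2 x1 mod 43 = 29^2 - 2*36 = 38
y3 = s (x1 - x3) - y1 mod 43 = 29 * (36 - 38) - 28 = 0

2P = (38, 0)


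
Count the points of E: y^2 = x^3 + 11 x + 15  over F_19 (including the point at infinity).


For each x in F_19, count y with y^2 = x^3 + 11 x + 15 mod 19:
  x = 2: RHS = 7, y in [8, 11]  -> 2 point(s)
  x = 4: RHS = 9, y in [3, 16]  -> 2 point(s)
  x = 5: RHS = 5, y in [9, 10]  -> 2 point(s)
  x = 7: RHS = 17, y in [6, 13]  -> 2 point(s)
  x = 8: RHS = 7, y in [8, 11]  -> 2 point(s)
  x = 9: RHS = 7, y in [8, 11]  -> 2 point(s)
  x = 10: RHS = 4, y in [2, 17]  -> 2 point(s)
  x = 11: RHS = 4, y in [2, 17]  -> 2 point(s)
  x = 14: RHS = 6, y in [5, 14]  -> 2 point(s)
  x = 17: RHS = 4, y in [2, 17]  -> 2 point(s)
Affine points: 20. Add the point at infinity: total = 21.

#E(F_19) = 21


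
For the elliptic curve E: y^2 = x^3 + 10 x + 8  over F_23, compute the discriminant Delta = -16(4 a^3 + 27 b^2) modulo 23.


4 a^3 + 27 b^2 = 4*10^3 + 27*8^2 = 4000 + 1728 = 5728
Delta = -16 * (5728) = -91648
Delta mod 23 = 7

Delta = 7 (mod 23)


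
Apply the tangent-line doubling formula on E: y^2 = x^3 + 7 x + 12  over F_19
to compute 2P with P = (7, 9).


Doubling: s = (3 x1^2 + a) / (2 y1)
s = (3*7^2 + 7) / (2*9) mod 19 = 17
x3 = s^2 - 2 x1 mod 19 = 17^2 - 2*7 = 9
y3 = s (x1 - x3) - y1 mod 19 = 17 * (7 - 9) - 9 = 14

2P = (9, 14)


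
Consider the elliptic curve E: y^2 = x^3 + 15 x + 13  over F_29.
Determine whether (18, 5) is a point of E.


Check whether y^2 = x^3 + 15 x + 13 (mod 29) for (x, y) = (18, 5).
LHS: y^2 = 5^2 mod 29 = 25
RHS: x^3 + 15 x + 13 = 18^3 + 15*18 + 13 mod 29 = 25
LHS = RHS

Yes, on the curve


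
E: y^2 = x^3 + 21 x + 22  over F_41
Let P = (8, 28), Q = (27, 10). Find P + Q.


P != Q, so use the chord formula.
s = (y2 - y1) / (x2 - x1) = (23) / (19) mod 41 = 12
x3 = s^2 - x1 - x2 mod 41 = 12^2 - 8 - 27 = 27
y3 = s (x1 - x3) - y1 mod 41 = 12 * (8 - 27) - 28 = 31

P + Q = (27, 31)


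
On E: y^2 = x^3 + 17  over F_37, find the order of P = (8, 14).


Compute successive multiples of P until we hit O:
  1P = (8, 14)
  2P = (28, 18)
  3P = (4, 9)
  4P = (15, 5)
  5P = (30, 9)
  6P = (32, 15)
  7P = (27, 33)
  8P = (3, 28)
  ... (continuing to 49P)
  49P = O

ord(P) = 49


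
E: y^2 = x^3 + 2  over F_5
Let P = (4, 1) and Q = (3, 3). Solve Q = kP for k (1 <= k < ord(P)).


Enumerate multiples of P until we hit Q = (3, 3):
  1P = (4, 1)
  2P = (3, 3)
Match found at i = 2.

k = 2


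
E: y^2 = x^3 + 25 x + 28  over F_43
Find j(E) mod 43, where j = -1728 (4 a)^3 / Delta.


Delta = -16(4 a^3 + 27 b^2) mod 43 = 31
-1728 * (4 a)^3 = -1728 * (4*25)^3 mod 43 = 21
j = 21 * 31^(-1) mod 43 = 9

j = 9 (mod 43)


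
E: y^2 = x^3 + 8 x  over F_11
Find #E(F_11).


For each x in F_11, count y with y^2 = x^3 + 8 x + 0 mod 11:
  x = 0: RHS = 0, y in [0]  -> 1 point(s)
  x = 1: RHS = 9, y in [3, 8]  -> 2 point(s)
  x = 5: RHS = 0, y in [0]  -> 1 point(s)
  x = 6: RHS = 0, y in [0]  -> 1 point(s)
  x = 7: RHS = 3, y in [5, 6]  -> 2 point(s)
  x = 8: RHS = 4, y in [2, 9]  -> 2 point(s)
  x = 9: RHS = 9, y in [3, 8]  -> 2 point(s)
Affine points: 11. Add the point at infinity: total = 12.

#E(F_11) = 12


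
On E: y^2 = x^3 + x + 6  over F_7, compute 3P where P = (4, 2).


k = 3 = 11_2 (binary, LSB first: 11)
Double-and-add from P = (4, 2):
  bit 0 = 1: acc = O + (4, 2) = (4, 2)
  bit 1 = 1: acc = (4, 2) + (6, 5) = (1, 6)

3P = (1, 6)


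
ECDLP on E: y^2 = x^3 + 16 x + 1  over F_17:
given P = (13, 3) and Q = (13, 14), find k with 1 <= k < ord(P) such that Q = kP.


Enumerate multiples of P until we hit Q = (13, 14):
  1P = (13, 3)
  2P = (16, 16)
  3P = (3, 12)
  4P = (3, 5)
  5P = (16, 1)
  6P = (13, 14)
Match found at i = 6.

k = 6


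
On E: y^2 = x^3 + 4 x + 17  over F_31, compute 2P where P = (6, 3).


Doubling: s = (3 x1^2 + a) / (2 y1)
s = (3*6^2 + 4) / (2*3) mod 31 = 29
x3 = s^2 - 2 x1 mod 31 = 29^2 - 2*6 = 23
y3 = s (x1 - x3) - y1 mod 31 = 29 * (6 - 23) - 3 = 0

2P = (23, 0)


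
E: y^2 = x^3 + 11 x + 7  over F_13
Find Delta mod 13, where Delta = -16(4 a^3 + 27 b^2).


4 a^3 + 27 b^2 = 4*11^3 + 27*7^2 = 5324 + 1323 = 6647
Delta = -16 * (6647) = -106352
Delta mod 13 = 1

Delta = 1 (mod 13)


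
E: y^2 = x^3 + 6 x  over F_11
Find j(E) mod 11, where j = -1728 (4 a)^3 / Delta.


Delta = -16(4 a^3 + 27 b^2) mod 11 = 3
-1728 * (4 a)^3 = -1728 * (4*6)^3 mod 11 = 3
j = 3 * 3^(-1) mod 11 = 1

j = 1 (mod 11)


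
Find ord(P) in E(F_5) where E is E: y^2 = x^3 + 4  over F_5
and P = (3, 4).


Compute successive multiples of P until we hit O:
  1P = (3, 4)
  2P = (0, 3)
  3P = (1, 0)
  4P = (0, 2)
  5P = (3, 1)
  6P = O

ord(P) = 6


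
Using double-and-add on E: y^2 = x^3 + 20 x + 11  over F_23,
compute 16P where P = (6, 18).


k = 16 = 10000_2 (binary, LSB first: 00001)
Double-and-add from P = (6, 18):
  bit 0 = 0: acc unchanged = O
  bit 1 = 0: acc unchanged = O
  bit 2 = 0: acc unchanged = O
  bit 3 = 0: acc unchanged = O
  bit 4 = 1: acc = O + (22, 17) = (22, 17)

16P = (22, 17)


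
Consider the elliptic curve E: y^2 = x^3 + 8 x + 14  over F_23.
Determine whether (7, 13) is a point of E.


Check whether y^2 = x^3 + 8 x + 14 (mod 23) for (x, y) = (7, 13).
LHS: y^2 = 13^2 mod 23 = 8
RHS: x^3 + 8 x + 14 = 7^3 + 8*7 + 14 mod 23 = 22
LHS != RHS

No, not on the curve


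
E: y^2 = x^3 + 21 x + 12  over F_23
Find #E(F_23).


For each x in F_23, count y with y^2 = x^3 + 21 x + 12 mod 23:
  x = 0: RHS = 12, y in [9, 14]  -> 2 point(s)
  x = 2: RHS = 16, y in [4, 19]  -> 2 point(s)
  x = 5: RHS = 12, y in [9, 14]  -> 2 point(s)
  x = 6: RHS = 9, y in [3, 20]  -> 2 point(s)
  x = 8: RHS = 2, y in [5, 18]  -> 2 point(s)
  x = 10: RHS = 3, y in [7, 16]  -> 2 point(s)
  x = 18: RHS = 12, y in [9, 14]  -> 2 point(s)
  x = 19: RHS = 2, y in [5, 18]  -> 2 point(s)
  x = 21: RHS = 8, y in [10, 13]  -> 2 point(s)
  x = 22: RHS = 13, y in [6, 17]  -> 2 point(s)
Affine points: 20. Add the point at infinity: total = 21.

#E(F_23) = 21


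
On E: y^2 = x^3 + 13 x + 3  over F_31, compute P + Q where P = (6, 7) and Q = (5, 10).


P != Q, so use the chord formula.
s = (y2 - y1) / (x2 - x1) = (3) / (30) mod 31 = 28
x3 = s^2 - x1 - x2 mod 31 = 28^2 - 6 - 5 = 29
y3 = s (x1 - x3) - y1 mod 31 = 28 * (6 - 29) - 7 = 0

P + Q = (29, 0)


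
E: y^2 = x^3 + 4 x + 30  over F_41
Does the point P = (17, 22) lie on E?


Check whether y^2 = x^3 + 4 x + 30 (mod 41) for (x, y) = (17, 22).
LHS: y^2 = 22^2 mod 41 = 33
RHS: x^3 + 4 x + 30 = 17^3 + 4*17 + 30 mod 41 = 9
LHS != RHS

No, not on the curve


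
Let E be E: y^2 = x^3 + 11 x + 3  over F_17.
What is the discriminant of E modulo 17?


4 a^3 + 27 b^2 = 4*11^3 + 27*3^2 = 5324 + 243 = 5567
Delta = -16 * (5567) = -89072
Delta mod 17 = 8

Delta = 8 (mod 17)


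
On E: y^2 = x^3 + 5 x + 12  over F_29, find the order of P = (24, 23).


Compute successive multiples of P until we hit O:
  1P = (24, 23)
  2P = (19, 21)
  3P = (14, 10)
  4P = (4, 3)
  5P = (2, 28)
  6P = (26, 17)
  7P = (17, 14)
  8P = (8, 10)
  ... (continuing to 27P)
  27P = O

ord(P) = 27


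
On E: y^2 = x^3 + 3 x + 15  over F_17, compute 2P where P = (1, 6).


Doubling: s = (3 x1^2 + a) / (2 y1)
s = (3*1^2 + 3) / (2*6) mod 17 = 9
x3 = s^2 - 2 x1 mod 17 = 9^2 - 2*1 = 11
y3 = s (x1 - x3) - y1 mod 17 = 9 * (1 - 11) - 6 = 6

2P = (11, 6)


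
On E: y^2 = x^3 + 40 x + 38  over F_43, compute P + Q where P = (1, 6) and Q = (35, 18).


P != Q, so use the chord formula.
s = (y2 - y1) / (x2 - x1) = (12) / (34) mod 43 = 13
x3 = s^2 - x1 - x2 mod 43 = 13^2 - 1 - 35 = 4
y3 = s (x1 - x3) - y1 mod 43 = 13 * (1 - 4) - 6 = 41

P + Q = (4, 41)


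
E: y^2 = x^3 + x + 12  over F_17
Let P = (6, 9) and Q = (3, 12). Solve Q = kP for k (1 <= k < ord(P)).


Enumerate multiples of P until we hit Q = (3, 12):
  1P = (6, 9)
  2P = (3, 12)
Match found at i = 2.

k = 2


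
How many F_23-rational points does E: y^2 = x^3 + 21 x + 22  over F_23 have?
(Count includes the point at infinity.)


For each x in F_23, count y with y^2 = x^3 + 21 x + 22 mod 23:
  x = 2: RHS = 3, y in [7, 16]  -> 2 point(s)
  x = 4: RHS = 9, y in [3, 20]  -> 2 point(s)
  x = 7: RHS = 6, y in [11, 12]  -> 2 point(s)
  x = 8: RHS = 12, y in [9, 14]  -> 2 point(s)
  x = 10: RHS = 13, y in [6, 17]  -> 2 point(s)
  x = 12: RHS = 1, y in [1, 22]  -> 2 point(s)
  x = 13: RHS = 8, y in [10, 13]  -> 2 point(s)
  x = 14: RHS = 1, y in [1, 22]  -> 2 point(s)
  x = 15: RHS = 9, y in [3, 20]  -> 2 point(s)
  x = 17: RHS = 2, y in [5, 18]  -> 2 point(s)
  x = 19: RHS = 12, y in [9, 14]  -> 2 point(s)
  x = 20: RHS = 1, y in [1, 22]  -> 2 point(s)
  x = 21: RHS = 18, y in [8, 15]  -> 2 point(s)
  x = 22: RHS = 0, y in [0]  -> 1 point(s)
Affine points: 27. Add the point at infinity: total = 28.

#E(F_23) = 28


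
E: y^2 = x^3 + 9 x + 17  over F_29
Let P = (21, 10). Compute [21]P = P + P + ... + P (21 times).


k = 21 = 10101_2 (binary, LSB first: 10101)
Double-and-add from P = (21, 10):
  bit 0 = 1: acc = O + (21, 10) = (21, 10)
  bit 1 = 0: acc unchanged = (21, 10)
  bit 2 = 1: acc = (21, 10) + (28, 6) = (4, 1)
  bit 3 = 0: acc unchanged = (4, 1)
  bit 4 = 1: acc = (4, 1) + (10, 11) = (21, 19)

21P = (21, 19)


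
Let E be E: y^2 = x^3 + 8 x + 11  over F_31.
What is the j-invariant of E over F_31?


Delta = -16(4 a^3 + 27 b^2) mod 31 = 24
-1728 * (4 a)^3 = -1728 * (4*8)^3 mod 31 = 8
j = 8 * 24^(-1) mod 31 = 21

j = 21 (mod 31)


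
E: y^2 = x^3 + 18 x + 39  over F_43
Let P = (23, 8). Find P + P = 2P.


Doubling: s = (3 x1^2 + a) / (2 y1)
s = (3*23^2 + 18) / (2*8) mod 43 = 17
x3 = s^2 - 2 x1 mod 43 = 17^2 - 2*23 = 28
y3 = s (x1 - x3) - y1 mod 43 = 17 * (23 - 28) - 8 = 36

2P = (28, 36)


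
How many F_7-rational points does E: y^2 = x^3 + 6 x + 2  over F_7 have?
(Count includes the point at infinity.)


For each x in F_7, count y with y^2 = x^3 + 6 x + 2 mod 7:
  x = 0: RHS = 2, y in [3, 4]  -> 2 point(s)
  x = 1: RHS = 2, y in [3, 4]  -> 2 point(s)
  x = 2: RHS = 1, y in [1, 6]  -> 2 point(s)
  x = 6: RHS = 2, y in [3, 4]  -> 2 point(s)
Affine points: 8. Add the point at infinity: total = 9.

#E(F_7) = 9


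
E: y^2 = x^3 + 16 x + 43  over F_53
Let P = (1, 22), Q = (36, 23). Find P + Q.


P != Q, so use the chord formula.
s = (y2 - y1) / (x2 - x1) = (1) / (35) mod 53 = 50
x3 = s^2 - x1 - x2 mod 53 = 50^2 - 1 - 36 = 25
y3 = s (x1 - x3) - y1 mod 53 = 50 * (1 - 25) - 22 = 50

P + Q = (25, 50)


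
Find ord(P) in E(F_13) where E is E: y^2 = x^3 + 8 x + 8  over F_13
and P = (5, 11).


Compute successive multiples of P until we hit O:
  1P = (5, 11)
  2P = (7, 11)
  3P = (1, 2)
  4P = (8, 5)
  5P = (4, 0)
  6P = (8, 8)
  7P = (1, 11)
  8P = (7, 2)
  ... (continuing to 10P)
  10P = O

ord(P) = 10


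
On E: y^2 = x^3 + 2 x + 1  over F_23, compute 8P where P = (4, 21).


k = 8 = 1000_2 (binary, LSB first: 0001)
Double-and-add from P = (4, 21):
  bit 0 = 0: acc unchanged = O
  bit 1 = 0: acc unchanged = O
  bit 2 = 0: acc unchanged = O
  bit 3 = 1: acc = O + (16, 9) = (16, 9)

8P = (16, 9)


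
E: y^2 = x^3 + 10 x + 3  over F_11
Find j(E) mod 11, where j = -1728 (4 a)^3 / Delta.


Delta = -16(4 a^3 + 27 b^2) mod 11 = 4
-1728 * (4 a)^3 = -1728 * (4*10)^3 mod 11 = 9
j = 9 * 4^(-1) mod 11 = 5

j = 5 (mod 11)


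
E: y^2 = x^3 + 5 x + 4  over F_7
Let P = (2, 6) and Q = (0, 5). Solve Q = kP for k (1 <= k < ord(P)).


Enumerate multiples of P until we hit Q = (0, 5):
  1P = (2, 6)
  2P = (0, 5)
Match found at i = 2.

k = 2


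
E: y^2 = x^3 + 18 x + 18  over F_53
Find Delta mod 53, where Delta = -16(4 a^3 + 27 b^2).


4 a^3 + 27 b^2 = 4*18^3 + 27*18^2 = 23328 + 8748 = 32076
Delta = -16 * (32076) = -513216
Delta mod 53 = 36

Delta = 36 (mod 53)


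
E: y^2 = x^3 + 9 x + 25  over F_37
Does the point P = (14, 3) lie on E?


Check whether y^2 = x^3 + 9 x + 25 (mod 37) for (x, y) = (14, 3).
LHS: y^2 = 3^2 mod 37 = 9
RHS: x^3 + 9 x + 25 = 14^3 + 9*14 + 25 mod 37 = 9
LHS = RHS

Yes, on the curve


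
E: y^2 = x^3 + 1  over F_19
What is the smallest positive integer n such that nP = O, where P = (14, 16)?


Compute successive multiples of P until we hit O:
  1P = (14, 16)
  2P = (0, 18)
  3P = (12, 0)
  4P = (0, 1)
  5P = (14, 3)
  6P = O

ord(P) = 6


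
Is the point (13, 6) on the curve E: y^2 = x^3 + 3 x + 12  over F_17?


Check whether y^2 = x^3 + 3 x + 12 (mod 17) for (x, y) = (13, 6).
LHS: y^2 = 6^2 mod 17 = 2
RHS: x^3 + 3 x + 12 = 13^3 + 3*13 + 12 mod 17 = 4
LHS != RHS

No, not on the curve


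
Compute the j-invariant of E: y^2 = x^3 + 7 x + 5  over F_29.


Delta = -16(4 a^3 + 27 b^2) mod 29 = 18
-1728 * (4 a)^3 = -1728 * (4*7)^3 mod 29 = 17
j = 17 * 18^(-1) mod 29 = 9

j = 9 (mod 29)


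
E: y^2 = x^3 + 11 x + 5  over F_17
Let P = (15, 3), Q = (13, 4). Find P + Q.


P != Q, so use the chord formula.
s = (y2 - y1) / (x2 - x1) = (1) / (15) mod 17 = 8
x3 = s^2 - x1 - x2 mod 17 = 8^2 - 15 - 13 = 2
y3 = s (x1 - x3) - y1 mod 17 = 8 * (15 - 2) - 3 = 16

P + Q = (2, 16)


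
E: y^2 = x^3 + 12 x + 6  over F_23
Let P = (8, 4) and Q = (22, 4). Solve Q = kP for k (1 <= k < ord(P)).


Enumerate multiples of P until we hit Q = (22, 4):
  1P = (8, 4)
  2P = (19, 3)
  3P = (0, 12)
  4P = (16, 4)
  5P = (22, 19)
  6P = (6, 8)
  7P = (13, 6)
  8P = (4, 16)
  9P = (20, 9)
  10P = (3, 0)
  11P = (20, 14)
  12P = (4, 7)
  13P = (13, 17)
  14P = (6, 15)
  15P = (22, 4)
Match found at i = 15.

k = 15


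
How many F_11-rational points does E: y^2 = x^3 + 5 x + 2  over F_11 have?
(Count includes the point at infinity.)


For each x in F_11, count y with y^2 = x^3 + 5 x + 2 mod 11:
  x = 2: RHS = 9, y in [3, 8]  -> 2 point(s)
  x = 3: RHS = 0, y in [0]  -> 1 point(s)
  x = 4: RHS = 9, y in [3, 8]  -> 2 point(s)
  x = 5: RHS = 9, y in [3, 8]  -> 2 point(s)
  x = 8: RHS = 4, y in [2, 9]  -> 2 point(s)
Affine points: 9. Add the point at infinity: total = 10.

#E(F_11) = 10


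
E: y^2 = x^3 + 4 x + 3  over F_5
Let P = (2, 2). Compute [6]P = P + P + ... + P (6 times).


k = 6 = 110_2 (binary, LSB first: 011)
Double-and-add from P = (2, 2):
  bit 0 = 0: acc unchanged = O
  bit 1 = 1: acc = O + (2, 3) = (2, 3)
  bit 2 = 1: acc = (2, 3) + (2, 2) = O

6P = O


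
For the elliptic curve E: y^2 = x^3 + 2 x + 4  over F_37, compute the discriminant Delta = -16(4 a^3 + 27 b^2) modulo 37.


4 a^3 + 27 b^2 = 4*2^3 + 27*4^2 = 32 + 432 = 464
Delta = -16 * (464) = -7424
Delta mod 37 = 13

Delta = 13 (mod 37)


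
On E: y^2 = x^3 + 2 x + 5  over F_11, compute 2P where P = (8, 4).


Doubling: s = (3 x1^2 + a) / (2 y1)
s = (3*8^2 + 2) / (2*4) mod 11 = 5
x3 = s^2 - 2 x1 mod 11 = 5^2 - 2*8 = 9
y3 = s (x1 - x3) - y1 mod 11 = 5 * (8 - 9) - 4 = 2

2P = (9, 2)


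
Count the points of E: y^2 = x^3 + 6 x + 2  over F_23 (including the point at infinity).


For each x in F_23, count y with y^2 = x^3 + 6 x + 2 mod 23:
  x = 0: RHS = 2, y in [5, 18]  -> 2 point(s)
  x = 1: RHS = 9, y in [3, 20]  -> 2 point(s)
  x = 3: RHS = 1, y in [1, 22]  -> 2 point(s)
  x = 6: RHS = 1, y in [1, 22]  -> 2 point(s)
  x = 9: RHS = 3, y in [7, 16]  -> 2 point(s)
  x = 10: RHS = 4, y in [2, 21]  -> 2 point(s)
  x = 12: RHS = 8, y in [10, 13]  -> 2 point(s)
  x = 13: RHS = 0, y in [0]  -> 1 point(s)
  x = 14: RHS = 1, y in [1, 22]  -> 2 point(s)
  x = 16: RHS = 8, y in [10, 13]  -> 2 point(s)
  x = 17: RHS = 3, y in [7, 16]  -> 2 point(s)
  x = 18: RHS = 8, y in [10, 13]  -> 2 point(s)
  x = 19: RHS = 6, y in [11, 12]  -> 2 point(s)
  x = 20: RHS = 3, y in [7, 16]  -> 2 point(s)
  x = 22: RHS = 18, y in [8, 15]  -> 2 point(s)
Affine points: 29. Add the point at infinity: total = 30.

#E(F_23) = 30


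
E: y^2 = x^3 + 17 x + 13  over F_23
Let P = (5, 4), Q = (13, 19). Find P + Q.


P != Q, so use the chord formula.
s = (y2 - y1) / (x2 - x1) = (15) / (8) mod 23 = 22
x3 = s^2 - x1 - x2 mod 23 = 22^2 - 5 - 13 = 6
y3 = s (x1 - x3) - y1 mod 23 = 22 * (5 - 6) - 4 = 20

P + Q = (6, 20)


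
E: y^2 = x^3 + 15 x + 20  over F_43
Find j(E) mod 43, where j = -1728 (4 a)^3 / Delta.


Delta = -16(4 a^3 + 27 b^2) mod 43 = 6
-1728 * (4 a)^3 = -1728 * (4*15)^3 mod 43 = 41
j = 41 * 6^(-1) mod 43 = 14

j = 14 (mod 43)


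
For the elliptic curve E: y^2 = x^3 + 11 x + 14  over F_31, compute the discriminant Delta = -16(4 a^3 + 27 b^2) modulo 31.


4 a^3 + 27 b^2 = 4*11^3 + 27*14^2 = 5324 + 5292 = 10616
Delta = -16 * (10616) = -169856
Delta mod 31 = 24

Delta = 24 (mod 31)


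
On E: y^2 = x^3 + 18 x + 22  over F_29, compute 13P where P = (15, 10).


k = 13 = 1101_2 (binary, LSB first: 1011)
Double-and-add from P = (15, 10):
  bit 0 = 1: acc = O + (15, 10) = (15, 10)
  bit 1 = 0: acc unchanged = (15, 10)
  bit 2 = 1: acc = (15, 10) + (21, 2) = (27, 6)
  bit 3 = 1: acc = (27, 6) + (10, 10) = (5, 11)

13P = (5, 11)


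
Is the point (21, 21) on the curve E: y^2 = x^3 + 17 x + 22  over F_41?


Check whether y^2 = x^3 + 17 x + 22 (mod 41) for (x, y) = (21, 21).
LHS: y^2 = 21^2 mod 41 = 31
RHS: x^3 + 17 x + 22 = 21^3 + 17*21 + 22 mod 41 = 5
LHS != RHS

No, not on the curve


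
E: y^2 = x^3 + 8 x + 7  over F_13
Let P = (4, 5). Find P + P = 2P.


Doubling: s = (3 x1^2 + a) / (2 y1)
s = (3*4^2 + 8) / (2*5) mod 13 = 3
x3 = s^2 - 2 x1 mod 13 = 3^2 - 2*4 = 1
y3 = s (x1 - x3) - y1 mod 13 = 3 * (4 - 1) - 5 = 4

2P = (1, 4)


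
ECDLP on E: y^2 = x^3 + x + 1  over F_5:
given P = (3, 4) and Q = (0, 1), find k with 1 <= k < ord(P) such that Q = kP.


Enumerate multiples of P until we hit Q = (0, 1):
  1P = (3, 4)
  2P = (0, 4)
  3P = (2, 1)
  4P = (4, 3)
  5P = (4, 2)
  6P = (2, 4)
  7P = (0, 1)
Match found at i = 7.

k = 7


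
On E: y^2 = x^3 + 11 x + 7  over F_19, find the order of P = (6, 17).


Compute successive multiples of P until we hit O:
  1P = (6, 17)
  2P = (5, 15)
  3P = (12, 9)
  4P = (7, 16)
  5P = (7, 3)
  6P = (12, 10)
  7P = (5, 4)
  8P = (6, 2)
  ... (continuing to 9P)
  9P = O

ord(P) = 9


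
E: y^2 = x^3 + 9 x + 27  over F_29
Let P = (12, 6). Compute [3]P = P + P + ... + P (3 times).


k = 3 = 11_2 (binary, LSB first: 11)
Double-and-add from P = (12, 6):
  bit 0 = 1: acc = O + (12, 6) = (12, 6)
  bit 1 = 1: acc = (12, 6) + (27, 1) = (3, 20)

3P = (3, 20)


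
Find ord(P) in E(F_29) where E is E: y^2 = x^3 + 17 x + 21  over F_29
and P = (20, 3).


Compute successive multiples of P until we hit O:
  1P = (20, 3)
  2P = (14, 25)
  3P = (2, 18)
  4P = (23, 14)
  5P = (22, 9)
  6P = (25, 11)
  7P = (26, 28)
  8P = (6, 7)
  ... (continuing to 21P)
  21P = O

ord(P) = 21


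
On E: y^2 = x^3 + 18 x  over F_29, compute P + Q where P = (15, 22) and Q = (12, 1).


P != Q, so use the chord formula.
s = (y2 - y1) / (x2 - x1) = (8) / (26) mod 29 = 7
x3 = s^2 - x1 - x2 mod 29 = 7^2 - 15 - 12 = 22
y3 = s (x1 - x3) - y1 mod 29 = 7 * (15 - 22) - 22 = 16

P + Q = (22, 16)


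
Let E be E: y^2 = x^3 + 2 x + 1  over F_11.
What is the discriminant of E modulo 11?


4 a^3 + 27 b^2 = 4*2^3 + 27*1^2 = 32 + 27 = 59
Delta = -16 * (59) = -944
Delta mod 11 = 2

Delta = 2 (mod 11)


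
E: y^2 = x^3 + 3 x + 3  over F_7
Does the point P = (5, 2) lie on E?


Check whether y^2 = x^3 + 3 x + 3 (mod 7) for (x, y) = (5, 2).
LHS: y^2 = 2^2 mod 7 = 4
RHS: x^3 + 3 x + 3 = 5^3 + 3*5 + 3 mod 7 = 3
LHS != RHS

No, not on the curve


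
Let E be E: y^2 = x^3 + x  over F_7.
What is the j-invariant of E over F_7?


Delta = -16(4 a^3 + 27 b^2) mod 7 = 6
-1728 * (4 a)^3 = -1728 * (4*1)^3 mod 7 = 1
j = 1 * 6^(-1) mod 7 = 6

j = 6 (mod 7)


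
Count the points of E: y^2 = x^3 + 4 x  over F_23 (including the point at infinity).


For each x in F_23, count y with y^2 = x^3 + 4 x + 0 mod 23:
  x = 0: RHS = 0, y in [0]  -> 1 point(s)
  x = 2: RHS = 16, y in [4, 19]  -> 2 point(s)
  x = 3: RHS = 16, y in [4, 19]  -> 2 point(s)
  x = 7: RHS = 3, y in [7, 16]  -> 2 point(s)
  x = 9: RHS = 6, y in [11, 12]  -> 2 point(s)
  x = 11: RHS = 18, y in [8, 15]  -> 2 point(s)
  x = 13: RHS = 18, y in [8, 15]  -> 2 point(s)
  x = 15: RHS = 8, y in [10, 13]  -> 2 point(s)
  x = 17: RHS = 13, y in [6, 17]  -> 2 point(s)
  x = 18: RHS = 16, y in [4, 19]  -> 2 point(s)
  x = 19: RHS = 12, y in [9, 14]  -> 2 point(s)
  x = 22: RHS = 18, y in [8, 15]  -> 2 point(s)
Affine points: 23. Add the point at infinity: total = 24.

#E(F_23) = 24


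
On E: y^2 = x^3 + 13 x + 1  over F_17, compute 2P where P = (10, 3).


Doubling: s = (3 x1^2 + a) / (2 y1)
s = (3*10^2 + 13) / (2*3) mod 17 = 4
x3 = s^2 - 2 x1 mod 17 = 4^2 - 2*10 = 13
y3 = s (x1 - x3) - y1 mod 17 = 4 * (10 - 13) - 3 = 2

2P = (13, 2)


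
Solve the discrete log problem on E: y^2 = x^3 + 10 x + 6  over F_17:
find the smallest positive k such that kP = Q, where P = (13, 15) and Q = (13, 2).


Enumerate multiples of P until we hit Q = (13, 2):
  1P = (13, 15)
  2P = (10, 1)
  3P = (12, 1)
  4P = (1, 0)
  5P = (12, 16)
  6P = (10, 16)
  7P = (13, 2)
Match found at i = 7.

k = 7


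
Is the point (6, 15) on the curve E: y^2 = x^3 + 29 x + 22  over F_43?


Check whether y^2 = x^3 + 29 x + 22 (mod 43) for (x, y) = (6, 15).
LHS: y^2 = 15^2 mod 43 = 10
RHS: x^3 + 29 x + 22 = 6^3 + 29*6 + 22 mod 43 = 25
LHS != RHS

No, not on the curve


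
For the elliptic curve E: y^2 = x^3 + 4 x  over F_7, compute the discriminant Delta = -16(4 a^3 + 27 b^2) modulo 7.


4 a^3 + 27 b^2 = 4*4^3 + 27*0^2 = 256 + 0 = 256
Delta = -16 * (256) = -4096
Delta mod 7 = 6

Delta = 6 (mod 7)


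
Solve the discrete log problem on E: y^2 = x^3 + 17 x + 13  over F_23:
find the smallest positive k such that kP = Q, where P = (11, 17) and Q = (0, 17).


Enumerate multiples of P until we hit Q = (0, 17):
  1P = (11, 17)
  2P = (2, 20)
  3P = (5, 4)
  4P = (20, 21)
  5P = (1, 13)
  6P = (13, 19)
  7P = (0, 17)
Match found at i = 7.

k = 7


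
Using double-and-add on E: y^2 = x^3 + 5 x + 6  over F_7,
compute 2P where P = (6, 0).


k = 2 = 10_2 (binary, LSB first: 01)
Double-and-add from P = (6, 0):
  bit 0 = 0: acc unchanged = O
  bit 1 = 1: acc = O + O = O

2P = O


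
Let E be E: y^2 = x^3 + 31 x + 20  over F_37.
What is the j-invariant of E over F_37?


Delta = -16(4 a^3 + 27 b^2) mod 37 = 13
-1728 * (4 a)^3 = -1728 * (4*31)^3 mod 37 = 6
j = 6 * 13^(-1) mod 37 = 9

j = 9 (mod 37)


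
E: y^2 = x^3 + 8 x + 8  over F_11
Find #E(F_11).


For each x in F_11, count y with y^2 = x^3 + 8 x + 8 mod 11:
  x = 3: RHS = 4, y in [2, 9]  -> 2 point(s)
  x = 4: RHS = 5, y in [4, 7]  -> 2 point(s)
  x = 7: RHS = 0, y in [0]  -> 1 point(s)
  x = 8: RHS = 1, y in [1, 10]  -> 2 point(s)
Affine points: 7. Add the point at infinity: total = 8.

#E(F_11) = 8


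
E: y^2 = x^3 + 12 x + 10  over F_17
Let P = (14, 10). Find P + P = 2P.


Doubling: s = (3 x1^2 + a) / (2 y1)
s = (3*14^2 + 12) / (2*10) mod 17 = 13
x3 = s^2 - 2 x1 mod 17 = 13^2 - 2*14 = 5
y3 = s (x1 - x3) - y1 mod 17 = 13 * (14 - 5) - 10 = 5

2P = (5, 5)


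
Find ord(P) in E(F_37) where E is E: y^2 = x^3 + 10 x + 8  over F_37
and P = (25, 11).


Compute successive multiples of P until we hit O:
  1P = (25, 11)
  2P = (13, 35)
  3P = (3, 19)
  4P = (18, 10)
  5P = (28, 15)
  6P = (31, 18)
  7P = (6, 5)
  8P = (2, 6)
  ... (continuing to 35P)
  35P = O

ord(P) = 35


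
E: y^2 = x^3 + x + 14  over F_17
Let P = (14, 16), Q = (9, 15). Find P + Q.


P != Q, so use the chord formula.
s = (y2 - y1) / (x2 - x1) = (16) / (12) mod 17 = 7
x3 = s^2 - x1 - x2 mod 17 = 7^2 - 14 - 9 = 9
y3 = s (x1 - x3) - y1 mod 17 = 7 * (14 - 9) - 16 = 2

P + Q = (9, 2)


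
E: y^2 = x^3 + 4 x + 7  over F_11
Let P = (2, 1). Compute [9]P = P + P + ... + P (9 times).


k = 9 = 1001_2 (binary, LSB first: 1001)
Double-and-add from P = (2, 1):
  bit 0 = 1: acc = O + (2, 1) = (2, 1)
  bit 1 = 0: acc unchanged = (2, 1)
  bit 2 = 0: acc unchanged = (2, 1)
  bit 3 = 1: acc = (2, 1) + (8, 10) = (6, 4)

9P = (6, 4)


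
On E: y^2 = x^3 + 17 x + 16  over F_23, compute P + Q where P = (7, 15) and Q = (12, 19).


P != Q, so use the chord formula.
s = (y2 - y1) / (x2 - x1) = (4) / (5) mod 23 = 10
x3 = s^2 - x1 - x2 mod 23 = 10^2 - 7 - 12 = 12
y3 = s (x1 - x3) - y1 mod 23 = 10 * (7 - 12) - 15 = 4

P + Q = (12, 4)


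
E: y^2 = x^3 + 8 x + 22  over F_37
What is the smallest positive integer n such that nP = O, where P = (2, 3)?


Compute successive multiples of P until we hit O:
  1P = (2, 3)
  2P = (3, 6)
  3P = (4, 28)
  4P = (30, 17)
  5P = (33, 0)
  6P = (30, 20)
  7P = (4, 9)
  8P = (3, 31)
  ... (continuing to 10P)
  10P = O

ord(P) = 10


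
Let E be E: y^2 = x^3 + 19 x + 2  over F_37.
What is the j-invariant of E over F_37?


Delta = -16(4 a^3 + 27 b^2) mod 37 = 3
-1728 * (4 a)^3 = -1728 * (4*19)^3 mod 37 = 14
j = 14 * 3^(-1) mod 37 = 17

j = 17 (mod 37)


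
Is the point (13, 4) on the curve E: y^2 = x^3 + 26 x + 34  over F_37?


Check whether y^2 = x^3 + 26 x + 34 (mod 37) for (x, y) = (13, 4).
LHS: y^2 = 4^2 mod 37 = 16
RHS: x^3 + 26 x + 34 = 13^3 + 26*13 + 34 mod 37 = 16
LHS = RHS

Yes, on the curve


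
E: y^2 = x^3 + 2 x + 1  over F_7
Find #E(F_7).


For each x in F_7, count y with y^2 = x^3 + 2 x + 1 mod 7:
  x = 0: RHS = 1, y in [1, 6]  -> 2 point(s)
  x = 1: RHS = 4, y in [2, 5]  -> 2 point(s)
Affine points: 4. Add the point at infinity: total = 5.

#E(F_7) = 5


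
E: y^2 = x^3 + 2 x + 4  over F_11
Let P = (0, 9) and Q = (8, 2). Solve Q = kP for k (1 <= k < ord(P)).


Enumerate multiples of P until we hit Q = (8, 2):
  1P = (0, 9)
  2P = (3, 9)
  3P = (8, 2)
Match found at i = 3.

k = 3


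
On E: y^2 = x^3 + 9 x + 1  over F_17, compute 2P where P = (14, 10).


Doubling: s = (3 x1^2 + a) / (2 y1)
s = (3*14^2 + 9) / (2*10) mod 17 = 12
x3 = s^2 - 2 x1 mod 17 = 12^2 - 2*14 = 14
y3 = s (x1 - x3) - y1 mod 17 = 12 * (14 - 14) - 10 = 7

2P = (14, 7)


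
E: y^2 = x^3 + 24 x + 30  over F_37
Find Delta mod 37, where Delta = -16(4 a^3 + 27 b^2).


4 a^3 + 27 b^2 = 4*24^3 + 27*30^2 = 55296 + 24300 = 79596
Delta = -16 * (79596) = -1273536
Delta mod 37 = 4

Delta = 4 (mod 37)


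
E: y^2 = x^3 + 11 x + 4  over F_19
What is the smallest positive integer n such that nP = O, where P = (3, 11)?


Compute successive multiples of P until we hit O:
  1P = (3, 11)
  2P = (13, 8)
  3P = (1, 15)
  4P = (0, 2)
  5P = (6, 18)
  6P = (7, 5)
  7P = (16, 18)
  8P = (4, 6)
  ... (continuing to 19P)
  19P = O

ord(P) = 19


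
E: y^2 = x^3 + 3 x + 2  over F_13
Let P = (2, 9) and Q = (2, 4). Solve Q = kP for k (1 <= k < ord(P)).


Enumerate multiples of P until we hit Q = (2, 4):
  1P = (2, 9)
  2P = (5, 8)
  3P = (9, 2)
  4P = (3, 5)
  5P = (11, 1)
  6P = (4, 0)
  7P = (11, 12)
  8P = (3, 8)
  9P = (9, 11)
  10P = (5, 5)
  11P = (2, 4)
Match found at i = 11.

k = 11


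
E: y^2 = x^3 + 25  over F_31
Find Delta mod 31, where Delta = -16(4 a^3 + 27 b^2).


4 a^3 + 27 b^2 = 4*0^3 + 27*25^2 = 0 + 16875 = 16875
Delta = -16 * (16875) = -270000
Delta mod 31 = 10

Delta = 10 (mod 31)


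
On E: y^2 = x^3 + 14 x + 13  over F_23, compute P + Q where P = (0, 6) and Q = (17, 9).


P != Q, so use the chord formula.
s = (y2 - y1) / (x2 - x1) = (3) / (17) mod 23 = 11
x3 = s^2 - x1 - x2 mod 23 = 11^2 - 0 - 17 = 12
y3 = s (x1 - x3) - y1 mod 23 = 11 * (0 - 12) - 6 = 0

P + Q = (12, 0)


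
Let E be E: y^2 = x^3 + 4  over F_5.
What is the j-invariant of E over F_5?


Delta = -16(4 a^3 + 27 b^2) mod 5 = 3
-1728 * (4 a)^3 = -1728 * (4*0)^3 mod 5 = 0
j = 0 * 3^(-1) mod 5 = 0

j = 0 (mod 5)


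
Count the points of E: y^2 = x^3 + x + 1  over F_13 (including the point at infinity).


For each x in F_13, count y with y^2 = x^3 + 1 x + 1 mod 13:
  x = 0: RHS = 1, y in [1, 12]  -> 2 point(s)
  x = 1: RHS = 3, y in [4, 9]  -> 2 point(s)
  x = 4: RHS = 4, y in [2, 11]  -> 2 point(s)
  x = 5: RHS = 1, y in [1, 12]  -> 2 point(s)
  x = 7: RHS = 0, y in [0]  -> 1 point(s)
  x = 8: RHS = 1, y in [1, 12]  -> 2 point(s)
  x = 10: RHS = 10, y in [6, 7]  -> 2 point(s)
  x = 11: RHS = 4, y in [2, 11]  -> 2 point(s)
  x = 12: RHS = 12, y in [5, 8]  -> 2 point(s)
Affine points: 17. Add the point at infinity: total = 18.

#E(F_13) = 18


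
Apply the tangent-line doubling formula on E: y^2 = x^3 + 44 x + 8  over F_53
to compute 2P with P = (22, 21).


Doubling: s = (3 x1^2 + a) / (2 y1)
s = (3*22^2 + 44) / (2*21) mod 53 = 23
x3 = s^2 - 2 x1 mod 53 = 23^2 - 2*22 = 8
y3 = s (x1 - x3) - y1 mod 53 = 23 * (22 - 8) - 21 = 36

2P = (8, 36)


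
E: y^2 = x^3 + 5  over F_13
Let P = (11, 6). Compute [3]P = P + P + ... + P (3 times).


k = 3 = 11_2 (binary, LSB first: 11)
Double-and-add from P = (11, 6):
  bit 0 = 1: acc = O + (11, 6) = (11, 6)
  bit 1 = 1: acc = (11, 6) + (5, 0) = (11, 7)

3P = (11, 7)


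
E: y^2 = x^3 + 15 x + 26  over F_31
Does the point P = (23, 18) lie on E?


Check whether y^2 = x^3 + 15 x + 26 (mod 31) for (x, y) = (23, 18).
LHS: y^2 = 18^2 mod 31 = 14
RHS: x^3 + 15 x + 26 = 23^3 + 15*23 + 26 mod 31 = 14
LHS = RHS

Yes, on the curve


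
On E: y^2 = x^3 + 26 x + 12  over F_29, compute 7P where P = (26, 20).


k = 7 = 111_2 (binary, LSB first: 111)
Double-and-add from P = (26, 20):
  bit 0 = 1: acc = O + (26, 20) = (26, 20)
  bit 1 = 1: acc = (26, 20) + (11, 18) = (8, 23)
  bit 2 = 1: acc = (8, 23) + (20, 8) = (8, 6)

7P = (8, 6)


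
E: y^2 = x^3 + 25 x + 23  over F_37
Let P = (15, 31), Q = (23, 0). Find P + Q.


P != Q, so use the chord formula.
s = (y2 - y1) / (x2 - x1) = (6) / (8) mod 37 = 10
x3 = s^2 - x1 - x2 mod 37 = 10^2 - 15 - 23 = 25
y3 = s (x1 - x3) - y1 mod 37 = 10 * (15 - 25) - 31 = 17

P + Q = (25, 17)


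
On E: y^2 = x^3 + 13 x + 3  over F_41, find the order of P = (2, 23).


Compute successive multiples of P until we hit O:
  1P = (2, 23)
  2P = (21, 5)
  3P = (39, 25)
  4P = (31, 12)
  5P = (4, 23)
  6P = (35, 18)
  7P = (14, 31)
  8P = (30, 13)
  ... (continuing to 52P)
  52P = O

ord(P) = 52


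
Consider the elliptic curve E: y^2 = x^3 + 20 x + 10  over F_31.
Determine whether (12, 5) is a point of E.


Check whether y^2 = x^3 + 20 x + 10 (mod 31) for (x, y) = (12, 5).
LHS: y^2 = 5^2 mod 31 = 25
RHS: x^3 + 20 x + 10 = 12^3 + 20*12 + 10 mod 31 = 25
LHS = RHS

Yes, on the curve


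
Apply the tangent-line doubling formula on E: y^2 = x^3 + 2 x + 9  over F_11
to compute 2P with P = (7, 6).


Doubling: s = (3 x1^2 + a) / (2 y1)
s = (3*7^2 + 2) / (2*6) mod 11 = 6
x3 = s^2 - 2 x1 mod 11 = 6^2 - 2*7 = 0
y3 = s (x1 - x3) - y1 mod 11 = 6 * (7 - 0) - 6 = 3

2P = (0, 3)


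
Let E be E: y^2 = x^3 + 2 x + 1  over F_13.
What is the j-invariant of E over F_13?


Delta = -16(4 a^3 + 27 b^2) mod 13 = 5
-1728 * (4 a)^3 = -1728 * (4*2)^3 mod 13 = 5
j = 5 * 5^(-1) mod 13 = 1

j = 1 (mod 13)


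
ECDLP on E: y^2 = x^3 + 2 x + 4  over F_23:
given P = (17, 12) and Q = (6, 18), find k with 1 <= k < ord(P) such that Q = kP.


Enumerate multiples of P until we hit Q = (6, 18):
  1P = (17, 12)
  2P = (14, 19)
  3P = (0, 2)
  4P = (19, 22)
  5P = (12, 13)
  6P = (6, 18)
Match found at i = 6.

k = 6


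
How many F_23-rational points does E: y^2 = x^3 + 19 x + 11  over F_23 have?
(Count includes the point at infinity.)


For each x in F_23, count y with y^2 = x^3 + 19 x + 11 mod 23:
  x = 1: RHS = 8, y in [10, 13]  -> 2 point(s)
  x = 3: RHS = 3, y in [7, 16]  -> 2 point(s)
  x = 4: RHS = 13, y in [6, 17]  -> 2 point(s)
  x = 5: RHS = 1, y in [1, 22]  -> 2 point(s)
  x = 7: RHS = 4, y in [2, 21]  -> 2 point(s)
  x = 8: RHS = 8, y in [10, 13]  -> 2 point(s)
  x = 12: RHS = 12, y in [9, 14]  -> 2 point(s)
  x = 14: RHS = 8, y in [10, 13]  -> 2 point(s)
  x = 16: RHS = 18, y in [8, 15]  -> 2 point(s)
  x = 17: RHS = 3, y in [7, 16]  -> 2 point(s)
  x = 19: RHS = 9, y in [3, 20]  -> 2 point(s)
Affine points: 22. Add the point at infinity: total = 23.

#E(F_23) = 23
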